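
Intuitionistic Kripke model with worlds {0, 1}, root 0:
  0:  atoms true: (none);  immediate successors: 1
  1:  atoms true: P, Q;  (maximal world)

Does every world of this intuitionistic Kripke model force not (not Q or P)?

No

Not every world: 0 does not force not (not Q or P).
0 does not force not (not Q or P) since 1 is accessible from 0 and 1 forces not Q or P.
1 forces not Q or P via the disjunct P.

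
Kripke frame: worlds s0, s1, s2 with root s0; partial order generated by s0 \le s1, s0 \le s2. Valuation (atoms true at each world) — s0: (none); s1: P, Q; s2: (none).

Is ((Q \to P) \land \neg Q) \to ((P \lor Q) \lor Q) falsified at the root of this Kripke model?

Yes

s0 \nVdash ((Q \to P) \land \neg Q) \to ((P \lor Q) \lor Q): at the accessible world s2, s2 \Vdash (Q \to P) \land \neg Q but s2 \nVdash (P \lor Q) \lor Q.
s2 \nVdash (P \lor Q) \lor Q: neither disjunct is forced at s2.
s2 \nVdash P \lor Q: neither disjunct is forced at s2.
s2 lacks atom P, so s2 \nVdash P.
So the root s0 does not force ((Q \to P) \land \neg Q) \to ((P \lor Q) \lor Q); the model is a countermodel.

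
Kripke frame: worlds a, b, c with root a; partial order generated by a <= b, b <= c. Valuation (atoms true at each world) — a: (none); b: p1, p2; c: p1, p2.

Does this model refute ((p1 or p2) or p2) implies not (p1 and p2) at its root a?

Yes

a does not force ((p1 or p2) or p2) implies not (p1 and p2): at the accessible world b, b forces (p1 or p2) or p2 but b does not force not (p1 and p2).
b does not force not (p1 and p2) since b is accessible from b and b forces p1 and p2.
b forces p1 and p2 since b forces both conjuncts.
So the root a does not force ((p1 or p2) or p2) implies not (p1 and p2); the model is a countermodel.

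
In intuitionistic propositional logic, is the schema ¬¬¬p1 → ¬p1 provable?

Yes

This is triple-negation reduction, which is intuitionistically derivable.
Assume ¬¬¬p1 and suppose p1. Then ¬¬p1 (double-negation introduction), contradicting ¬¬¬p1. So ¬p1.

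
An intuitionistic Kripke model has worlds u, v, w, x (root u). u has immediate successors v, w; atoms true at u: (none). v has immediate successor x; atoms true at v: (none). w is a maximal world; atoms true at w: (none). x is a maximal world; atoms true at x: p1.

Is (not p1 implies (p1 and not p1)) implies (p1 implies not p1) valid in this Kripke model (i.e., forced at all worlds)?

No

Not every world: u does not force (not p1 implies (p1 and not p1)) implies (p1 implies not p1).
u does not force (not p1 implies (p1 and not p1)) implies (p1 implies not p1): at the accessible world v, v forces not p1 implies (p1 and not p1) but v does not force p1 implies not p1.
v does not force p1 implies not p1: at the accessible world x, x forces p1 but x does not force not p1.
x does not force not p1 since x is accessible from x and x forces p1.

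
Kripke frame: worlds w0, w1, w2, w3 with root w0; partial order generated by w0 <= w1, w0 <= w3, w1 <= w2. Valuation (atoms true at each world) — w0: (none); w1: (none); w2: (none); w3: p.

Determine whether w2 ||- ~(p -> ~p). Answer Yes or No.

w2 ||-/- ~(p -> ~p) since w2 is accessible from w2 and w2 ||- p -> ~p.
w2 ||- p -> ~p vacuously: no world accessible from w2 forces the antecedent p.

No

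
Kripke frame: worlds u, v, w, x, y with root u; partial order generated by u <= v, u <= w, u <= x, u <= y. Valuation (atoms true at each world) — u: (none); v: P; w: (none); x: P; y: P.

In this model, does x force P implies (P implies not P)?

x does not force P implies (P implies not P): already at x itself, x forces P but x does not force P implies not P.
x does not force P implies not P: already at x itself, x forces P but x does not force not P.
x does not force not P since x is accessible from x and x forces P.

No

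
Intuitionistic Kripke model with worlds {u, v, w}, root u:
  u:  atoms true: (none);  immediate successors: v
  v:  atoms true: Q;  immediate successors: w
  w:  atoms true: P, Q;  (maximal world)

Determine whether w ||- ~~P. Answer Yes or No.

w ||- ~~P: no world accessible from w forces ~P.

Yes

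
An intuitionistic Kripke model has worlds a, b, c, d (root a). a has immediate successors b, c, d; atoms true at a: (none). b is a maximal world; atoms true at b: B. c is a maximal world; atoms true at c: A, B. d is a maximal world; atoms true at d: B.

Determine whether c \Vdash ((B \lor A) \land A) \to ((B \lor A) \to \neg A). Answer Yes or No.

c \nVdash ((B \lor A) \land A) \to ((B \lor A) \to \neg A): already at c itself, c \Vdash (B \lor A) \land A but c \nVdash (B \lor A) \to \neg A.
c \nVdash (B \lor A) \to \neg A: already at c itself, c \Vdash B \lor A but c \nVdash \neg A.
c \nVdash \neg A since c is accessible from c and c \Vdash A.

No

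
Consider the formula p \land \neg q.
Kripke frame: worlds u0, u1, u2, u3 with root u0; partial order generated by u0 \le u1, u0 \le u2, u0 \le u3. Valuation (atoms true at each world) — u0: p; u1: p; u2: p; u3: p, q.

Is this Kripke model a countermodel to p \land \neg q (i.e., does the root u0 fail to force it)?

Yes

u0 \nVdash p \land \neg q since u0 fails \neg q.
So the root u0 does not force p \land \neg q; the model is a countermodel.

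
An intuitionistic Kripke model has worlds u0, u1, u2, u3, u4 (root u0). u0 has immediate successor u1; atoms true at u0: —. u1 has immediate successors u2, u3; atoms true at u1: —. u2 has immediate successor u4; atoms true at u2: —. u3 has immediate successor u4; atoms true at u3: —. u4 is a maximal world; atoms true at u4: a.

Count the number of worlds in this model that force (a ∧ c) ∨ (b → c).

u0: forces it.
u1: forces it.
u2: forces it.
u3: forces it.
u4: forces it.
Worlds forcing the formula: {u0, u1, u2, u3, u4}.

5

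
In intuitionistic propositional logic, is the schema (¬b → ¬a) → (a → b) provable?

No

This is the converse of contraposition, which is not intuitionistically valid.
A Kripke countermodel: worlds 0, 1; order generated by 0 ≤ 1; atoms true at each world — 0:{a}; 1:{a,b}.
0 ⊮ (¬b → ¬a) → (a → b): already at 0 itself, 0 ⊩ ¬b → ¬a but 0 ⊮ a → b.
0 ⊮ a → b: already at 0 itself, 0 ⊩ a but 0 ⊮ b.
0 lacks atom b, so 0 ⊮ b.
So the root 0 does not force the formula.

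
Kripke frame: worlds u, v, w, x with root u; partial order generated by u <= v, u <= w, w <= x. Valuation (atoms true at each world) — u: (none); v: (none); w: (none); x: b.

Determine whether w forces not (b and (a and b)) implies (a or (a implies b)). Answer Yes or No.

Yes

w forces not (b and (a and b)) implies (a or (a implies b)): every world accessible from w that forces not (b and (a and b)) (namely w, x) also forces a or (a implies b).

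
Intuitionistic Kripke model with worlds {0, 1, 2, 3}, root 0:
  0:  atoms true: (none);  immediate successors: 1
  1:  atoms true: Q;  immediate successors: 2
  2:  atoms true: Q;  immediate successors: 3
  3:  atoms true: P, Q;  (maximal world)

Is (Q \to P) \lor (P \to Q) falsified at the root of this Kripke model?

0 \Vdash (Q \to P) \lor (P \to Q) via the disjunct P \to Q.
So the root 0 forces (Q \to P) \lor (P \to Q); the model is not a countermodel.

No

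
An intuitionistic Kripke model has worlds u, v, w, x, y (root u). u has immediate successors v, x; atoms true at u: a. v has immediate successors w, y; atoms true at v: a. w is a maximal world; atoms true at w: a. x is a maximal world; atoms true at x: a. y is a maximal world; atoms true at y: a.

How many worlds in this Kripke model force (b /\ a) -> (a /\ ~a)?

u: forces it.
v: forces it.
w: forces it.
x: forces it.
y: forces it.
Worlds forcing the formula: {u, v, w, x, y}.

5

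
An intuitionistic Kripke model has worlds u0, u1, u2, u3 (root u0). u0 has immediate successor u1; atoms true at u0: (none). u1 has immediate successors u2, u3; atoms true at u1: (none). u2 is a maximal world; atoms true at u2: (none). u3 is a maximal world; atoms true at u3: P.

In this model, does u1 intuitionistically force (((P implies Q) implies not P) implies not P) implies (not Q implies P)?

No

u1 does not force (((P implies Q) implies not P) implies not P) implies (not Q implies P): at the accessible world u2, u2 forces ((P implies Q) implies not P) implies not P but u2 does not force not Q implies P.
u2 does not force not Q implies P: already at u2 itself, u2 forces not Q but u2 does not force P.
u2 lacks atom P, so u2 does not force P.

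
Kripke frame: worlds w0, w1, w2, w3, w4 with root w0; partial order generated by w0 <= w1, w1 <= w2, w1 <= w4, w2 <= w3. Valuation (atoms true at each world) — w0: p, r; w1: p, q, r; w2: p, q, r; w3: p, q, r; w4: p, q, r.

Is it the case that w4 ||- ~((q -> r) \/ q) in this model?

w4 ||-/- ~((q -> r) \/ q) since w4 is accessible from w4 and w4 ||- (q -> r) \/ q.
w4 ||- (q -> r) \/ q via the disjunct q -> r.

No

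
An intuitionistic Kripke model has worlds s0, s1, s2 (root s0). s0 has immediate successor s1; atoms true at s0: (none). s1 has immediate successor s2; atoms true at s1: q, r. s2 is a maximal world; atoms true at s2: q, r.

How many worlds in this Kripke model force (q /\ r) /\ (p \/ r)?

s0: does not force it — s0 ||-/- (q /\ r) /\ (p \/ r) since s0 fails q /\ r.
s1: forces it.
s2: forces it.
Worlds forcing the formula: {s1, s2}.

2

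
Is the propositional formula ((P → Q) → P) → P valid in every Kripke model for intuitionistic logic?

No

This is Peirce's law, which is not intuitionistically valid.
A Kripke countermodel: worlds w0, w1; order generated by w0 ≤ w1; atoms true at each world — w0:{}; w1:{P}.
w0 ⊮ ((P → Q) → P) → P: already at w0 itself, w0 ⊩ (P → Q) → P but w0 ⊮ P.
w0 lacks atom P, so w0 ⊮ P.
So the root w0 does not force the formula.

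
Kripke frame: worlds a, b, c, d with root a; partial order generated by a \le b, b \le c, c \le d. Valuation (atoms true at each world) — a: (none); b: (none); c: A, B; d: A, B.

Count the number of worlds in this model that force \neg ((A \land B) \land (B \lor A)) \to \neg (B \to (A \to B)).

4

a: forces it.
b: forces it.
c: forces it.
d: forces it.
Worlds forcing the formula: {a, b, c, d}.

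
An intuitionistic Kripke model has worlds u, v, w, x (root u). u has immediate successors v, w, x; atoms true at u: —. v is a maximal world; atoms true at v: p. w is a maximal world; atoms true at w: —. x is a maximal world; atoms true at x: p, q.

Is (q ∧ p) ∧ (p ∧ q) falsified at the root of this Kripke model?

Yes

u ⊮ (q ∧ p) ∧ (p ∧ q) since u fails q ∧ p.
So the root u does not force (q ∧ p) ∧ (p ∧ q); the model is a countermodel.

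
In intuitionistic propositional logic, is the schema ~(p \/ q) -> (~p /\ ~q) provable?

This is a constructively valid De Morgan direction (negated disjunction to conjunction of negations), which is intuitionistically derivable.
From ~(p \/ q): if p held then p \/ q would, contradiction — so ~p; similarly ~q.

Yes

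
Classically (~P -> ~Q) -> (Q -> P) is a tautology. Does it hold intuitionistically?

This is the converse of contraposition, which is not intuitionistically valid.
A Kripke countermodel: worlds 0, 1; order generated by 0 <= 1; atoms true at each world — 0:{Q}; 1:{P,Q}.
0 ||-/- (~P -> ~Q) -> (Q -> P): already at 0 itself, 0 ||- ~P -> ~Q but 0 ||-/- Q -> P.
0 ||-/- Q -> P: already at 0 itself, 0 ||- Q but 0 ||-/- P.
0 lacks atom P, so 0 ||-/- P.
So the root 0 does not force the formula.

No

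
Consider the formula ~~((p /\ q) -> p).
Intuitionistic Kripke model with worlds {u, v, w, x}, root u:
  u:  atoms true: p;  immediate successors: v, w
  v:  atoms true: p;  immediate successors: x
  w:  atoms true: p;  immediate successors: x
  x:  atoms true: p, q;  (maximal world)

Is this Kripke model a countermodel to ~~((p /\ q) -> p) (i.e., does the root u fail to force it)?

No

u ||- ~~((p /\ q) -> p): no world accessible from u forces ~((p /\ q) -> p).
So the root u forces ~~((p /\ q) -> p); the model is not a countermodel.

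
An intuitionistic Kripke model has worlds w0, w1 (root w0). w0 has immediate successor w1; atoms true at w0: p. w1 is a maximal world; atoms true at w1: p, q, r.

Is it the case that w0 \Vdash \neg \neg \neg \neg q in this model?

Yes

w0 \Vdash \neg \neg \neg \neg q: no world accessible from w0 forces \neg \neg \neg q.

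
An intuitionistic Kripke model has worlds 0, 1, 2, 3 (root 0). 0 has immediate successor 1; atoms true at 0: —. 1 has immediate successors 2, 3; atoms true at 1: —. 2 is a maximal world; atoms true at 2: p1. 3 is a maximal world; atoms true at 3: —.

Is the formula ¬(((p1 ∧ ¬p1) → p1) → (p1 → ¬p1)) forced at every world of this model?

Not every world: 0 ⊮ ¬(((p1 ∧ ¬p1) → p1) → (p1 → ¬p1)).
0 ⊮ ¬(((p1 ∧ ¬p1) → p1) → (p1 → ¬p1)) since 3 is accessible from 0 and 3 ⊩ ((p1 ∧ ¬p1) → p1) → (p1 → ¬p1).
3 ⊩ ((p1 ∧ ¬p1) → p1) → (p1 → ¬p1): every world accessible from 3 that forces (p1 ∧ ¬p1) → p1 (namely 3) also forces p1 → ¬p1.

No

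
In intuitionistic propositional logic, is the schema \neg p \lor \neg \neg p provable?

No

This is the weak law of excluded middle, which is not intuitionistically valid.
A Kripke countermodel: worlds u0, u1, u2; order generated by u0 \le u1, u0 \le u2; atoms true at each world — u0:{}; u1:{p}; u2:{}.
u0 \nVdash \neg p \lor \neg \neg p: neither disjunct is forced at u0.
u0 \nVdash \neg p since u1 is accessible from u0 and u1 \Vdash p.
So the root u0 does not force the formula.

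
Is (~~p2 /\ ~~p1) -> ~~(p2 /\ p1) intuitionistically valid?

Yes

This is the distribution of double negation over conjunction, which is intuitionistically derivable.
Assume ~~p2, ~~p1, and ~(p2 /\ p1). From p2 we'd get ~p1 (since p2 /\ p1 is refuted), contradicting ~~p1; so ~p2, contradicting ~~p2.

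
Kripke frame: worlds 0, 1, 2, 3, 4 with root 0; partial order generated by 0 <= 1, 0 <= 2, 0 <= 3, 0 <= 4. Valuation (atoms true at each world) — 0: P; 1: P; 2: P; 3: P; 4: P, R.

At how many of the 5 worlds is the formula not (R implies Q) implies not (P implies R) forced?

0: does not force it — 0 does not force not (R implies Q) implies not (P implies R): at the accessible world 4, 4 forces not (R implies Q) but 4 does not force not (P implies R).
1: forces it.
2: forces it.
3: forces it.
4: does not force it — 4 does not force not (R implies Q) implies not (P implies R): already at 4 itself, 4 forces not (R implies Q) but 4 does not force not (P implies R).
Worlds forcing the formula: {1, 2, 3}.

3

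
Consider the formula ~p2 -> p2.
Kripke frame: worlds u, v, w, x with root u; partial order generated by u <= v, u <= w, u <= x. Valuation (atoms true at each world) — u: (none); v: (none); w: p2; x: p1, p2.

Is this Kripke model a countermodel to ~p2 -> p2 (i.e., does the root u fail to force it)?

u ||-/- ~p2 -> p2: at the accessible world v, v ||- ~p2 but v ||-/- p2.
v lacks atom p2, so v ||-/- p2.
So the root u does not force ~p2 -> p2; the model is a countermodel.

Yes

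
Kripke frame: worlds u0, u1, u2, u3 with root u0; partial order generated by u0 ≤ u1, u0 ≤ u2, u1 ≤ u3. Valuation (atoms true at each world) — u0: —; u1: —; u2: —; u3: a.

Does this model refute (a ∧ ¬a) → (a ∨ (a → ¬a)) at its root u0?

u0 ⊩ (a ∧ ¬a) → (a ∨ (a → ¬a)) vacuously: no world accessible from u0 forces the antecedent a ∧ ¬a.
So the root u0 forces (a ∧ ¬a) → (a ∨ (a → ¬a)); the model is not a countermodel.

No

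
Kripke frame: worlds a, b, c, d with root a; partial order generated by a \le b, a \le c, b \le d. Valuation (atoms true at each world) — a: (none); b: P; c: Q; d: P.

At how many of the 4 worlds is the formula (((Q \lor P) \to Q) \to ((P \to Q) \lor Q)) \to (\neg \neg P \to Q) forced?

1

a: does not force it — a \nVdash (((Q \lor P) \to Q) \to ((P \to Q) \lor Q)) \to (\neg \neg P \to Q): already at a itself, a \Vdash ((Q \lor P) \to Q) \to ((P \to Q) \lor Q) but a \nVdash \neg \neg P \to Q.
b: does not force it — b \nVdash (((Q \lor P) \to Q) \to ((P \to Q) \lor Q)) \to (\neg \neg P \to Q): already at b itself, b \Vdash ((Q \lor P) \to Q) \to ((P \to Q) \lor Q) but b \nVdash \neg \neg P \to Q.
c: forces it.
d: does not force it.
Worlds forcing the formula: {c}.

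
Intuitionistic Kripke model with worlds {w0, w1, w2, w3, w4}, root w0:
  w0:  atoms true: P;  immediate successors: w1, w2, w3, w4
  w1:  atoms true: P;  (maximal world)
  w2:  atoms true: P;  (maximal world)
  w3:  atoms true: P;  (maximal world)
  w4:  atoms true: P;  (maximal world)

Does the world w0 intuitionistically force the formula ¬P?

No

w0 ⊮ ¬P since w0 is accessible from w0 and w0 ⊩ P.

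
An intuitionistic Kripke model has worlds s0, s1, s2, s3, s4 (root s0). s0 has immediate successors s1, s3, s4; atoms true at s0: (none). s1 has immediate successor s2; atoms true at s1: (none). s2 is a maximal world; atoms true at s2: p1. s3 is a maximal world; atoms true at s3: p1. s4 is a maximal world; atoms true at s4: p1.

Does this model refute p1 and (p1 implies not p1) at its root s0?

Yes

s0 does not force p1 and (p1 implies not p1) since s0 fails p1.
So the root s0 does not force p1 and (p1 implies not p1); the model is a countermodel.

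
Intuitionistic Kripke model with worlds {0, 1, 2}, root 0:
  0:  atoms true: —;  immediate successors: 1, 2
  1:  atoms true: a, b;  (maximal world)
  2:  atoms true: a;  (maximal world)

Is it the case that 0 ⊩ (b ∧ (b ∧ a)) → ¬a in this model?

No

0 ⊮ (b ∧ (b ∧ a)) → ¬a: at the accessible world 1, 1 ⊩ b ∧ (b ∧ a) but 1 ⊮ ¬a.
1 ⊮ ¬a since 1 is accessible from 1 and 1 ⊩ a.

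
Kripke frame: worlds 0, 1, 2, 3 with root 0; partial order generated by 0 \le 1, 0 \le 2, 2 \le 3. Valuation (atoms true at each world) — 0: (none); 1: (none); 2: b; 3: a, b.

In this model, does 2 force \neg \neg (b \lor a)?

Yes

2 \Vdash \neg \neg (b \lor a): no world accessible from 2 forces \neg (b \lor a).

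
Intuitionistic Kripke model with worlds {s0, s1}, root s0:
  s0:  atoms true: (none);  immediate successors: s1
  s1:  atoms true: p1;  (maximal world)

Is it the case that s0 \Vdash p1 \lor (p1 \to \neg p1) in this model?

s0 \nVdash p1 \lor (p1 \to \neg p1): neither disjunct is forced at s0.
s0 lacks atom p1, so s0 \nVdash p1.

No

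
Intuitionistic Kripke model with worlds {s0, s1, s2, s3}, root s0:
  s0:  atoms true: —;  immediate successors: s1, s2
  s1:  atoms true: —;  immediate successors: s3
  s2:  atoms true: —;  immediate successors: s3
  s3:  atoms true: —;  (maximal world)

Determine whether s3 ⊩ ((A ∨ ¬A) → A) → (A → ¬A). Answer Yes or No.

s3 ⊩ ((A ∨ ¬A) → A) → (A → ¬A) vacuously: no world accessible from s3 forces the antecedent (A ∨ ¬A) → A.

Yes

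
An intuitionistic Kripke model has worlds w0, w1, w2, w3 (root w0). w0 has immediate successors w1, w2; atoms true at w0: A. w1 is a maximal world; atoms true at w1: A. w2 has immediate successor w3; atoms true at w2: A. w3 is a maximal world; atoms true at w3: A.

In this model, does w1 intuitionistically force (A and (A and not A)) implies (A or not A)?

w1 forces (A and (A and not A)) implies (A or not A) vacuously: no world accessible from w1 forces the antecedent A and (A and not A).

Yes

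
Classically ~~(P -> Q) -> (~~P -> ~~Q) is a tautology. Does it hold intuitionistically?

Yes

This is the distribution of double negation over implication, which is intuitionistically derivable.
Assume ~~(P -> Q) and ~~P; suppose ~Q. Then P -> Q would give ~P (by contraposition), contradicting ~~P; so ~(P -> Q), contradicting ~~(P -> Q). Hence ~~Q.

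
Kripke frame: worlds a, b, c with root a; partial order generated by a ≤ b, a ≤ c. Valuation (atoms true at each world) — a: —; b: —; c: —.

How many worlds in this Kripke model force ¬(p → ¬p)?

0

a: does not force it — a ⊮ ¬(p → ¬p) since a is accessible from a and a ⊩ p → ¬p.
b: does not force it.
c: does not force it.
Worlds forcing the formula: { }.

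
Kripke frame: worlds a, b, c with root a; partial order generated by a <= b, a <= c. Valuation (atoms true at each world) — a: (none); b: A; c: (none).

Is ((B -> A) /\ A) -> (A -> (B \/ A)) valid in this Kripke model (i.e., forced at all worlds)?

a ||- ((B -> A) /\ A) -> (A -> (B \/ A)): every world accessible from a that forces (B -> A) /\ A (namely b) also forces A -> (B \/ A).
Since the root a forces ((B -> A) /\ A) -> (A -> (B \/ A)) and forcing is persistent (monotone upward), every world forces it.

Yes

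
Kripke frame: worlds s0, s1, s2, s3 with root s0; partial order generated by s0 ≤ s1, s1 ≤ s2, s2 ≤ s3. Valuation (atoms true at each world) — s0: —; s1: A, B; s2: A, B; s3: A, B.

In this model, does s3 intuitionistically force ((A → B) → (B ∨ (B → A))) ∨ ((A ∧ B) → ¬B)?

Yes

s3 ⊩ ((A → B) → (B ∨ (B → A))) ∨ ((A ∧ B) → ¬B) via the disjunct (A → B) → (B ∨ (B → A)).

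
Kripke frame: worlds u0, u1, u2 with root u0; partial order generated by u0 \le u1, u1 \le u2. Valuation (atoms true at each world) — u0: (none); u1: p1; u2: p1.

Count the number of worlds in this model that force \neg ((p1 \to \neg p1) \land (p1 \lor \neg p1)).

3

u0: forces it.
u1: forces it.
u2: forces it.
Worlds forcing the formula: {u0, u1, u2}.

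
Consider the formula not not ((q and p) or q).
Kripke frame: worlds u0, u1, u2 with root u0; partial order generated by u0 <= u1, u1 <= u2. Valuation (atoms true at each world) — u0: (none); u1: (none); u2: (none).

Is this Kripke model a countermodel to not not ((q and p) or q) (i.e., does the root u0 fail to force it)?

Yes

u0 does not force not not ((q and p) or q) since u0 is accessible from u0 and u0 forces not ((q and p) or q).
u0 forces not ((q and p) or q): no world accessible from u0 forces (q and p) or q.
So the root u0 does not force not not ((q and p) or q); the model is a countermodel.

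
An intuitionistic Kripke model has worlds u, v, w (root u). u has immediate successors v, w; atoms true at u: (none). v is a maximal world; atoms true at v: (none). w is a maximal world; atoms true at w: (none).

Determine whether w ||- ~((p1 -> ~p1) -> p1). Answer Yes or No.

Yes

w ||- ~((p1 -> ~p1) -> p1): no world accessible from w forces (p1 -> ~p1) -> p1.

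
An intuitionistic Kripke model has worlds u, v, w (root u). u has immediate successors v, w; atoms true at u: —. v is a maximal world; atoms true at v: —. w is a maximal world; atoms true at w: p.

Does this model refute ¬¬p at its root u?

Yes

u ⊮ ¬¬p since v is accessible from u and v ⊩ ¬p.
v ⊩ ¬p: no world accessible from v forces p.
So the root u does not force ¬¬p; the model is a countermodel.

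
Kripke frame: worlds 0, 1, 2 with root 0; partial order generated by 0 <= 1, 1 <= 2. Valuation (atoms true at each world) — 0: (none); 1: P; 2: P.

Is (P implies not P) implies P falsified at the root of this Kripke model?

No

0 forces (P implies not P) implies P vacuously: no world accessible from 0 forces the antecedent P implies not P.
So the root 0 forces (P implies not P) implies P; the model is not a countermodel.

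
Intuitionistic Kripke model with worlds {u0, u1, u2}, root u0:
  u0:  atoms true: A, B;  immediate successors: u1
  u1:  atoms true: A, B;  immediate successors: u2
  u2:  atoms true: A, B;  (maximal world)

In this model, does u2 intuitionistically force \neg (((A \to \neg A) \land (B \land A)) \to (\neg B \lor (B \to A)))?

No

u2 \nVdash \neg (((A \to \neg A) \land (B \land A)) \to (\neg B \lor (B \to A))) since u2 is accessible from u2 and u2 \Vdash ((A \to \neg A) \land (B \land A)) \to (\neg B \lor (B \to A)).
u2 \Vdash ((A \to \neg A) \land (B \land A)) \to (\neg B \lor (B \to A)) vacuously: no world accessible from u2 forces the antecedent (A \to \neg A) \land (B \land A).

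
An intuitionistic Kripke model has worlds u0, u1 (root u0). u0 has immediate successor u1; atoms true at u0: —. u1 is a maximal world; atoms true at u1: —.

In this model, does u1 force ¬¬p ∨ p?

u1 ⊮ ¬¬p ∨ p: neither disjunct is forced at u1.
u1 ⊮ ¬¬p since u1 is accessible from u1 and u1 ⊩ ¬p.
u1 ⊩ ¬p: no world accessible from u1 forces p.

No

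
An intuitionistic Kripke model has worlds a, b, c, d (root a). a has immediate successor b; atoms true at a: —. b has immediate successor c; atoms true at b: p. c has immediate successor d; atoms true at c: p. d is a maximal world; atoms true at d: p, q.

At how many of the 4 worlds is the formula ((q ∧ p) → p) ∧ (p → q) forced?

a: does not force it — a ⊮ ((q ∧ p) → p) ∧ (p → q) since a fails p → q.
b: does not force it.
c: does not force it.
d: forces it.
Worlds forcing the formula: {d}.

1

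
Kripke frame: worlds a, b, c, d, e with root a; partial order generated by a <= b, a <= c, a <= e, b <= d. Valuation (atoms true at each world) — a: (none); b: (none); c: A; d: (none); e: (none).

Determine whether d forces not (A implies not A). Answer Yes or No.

No

d does not force not (A implies not A) since d is accessible from d and d forces A implies not A.
d forces A implies not A vacuously: no world accessible from d forces the antecedent A.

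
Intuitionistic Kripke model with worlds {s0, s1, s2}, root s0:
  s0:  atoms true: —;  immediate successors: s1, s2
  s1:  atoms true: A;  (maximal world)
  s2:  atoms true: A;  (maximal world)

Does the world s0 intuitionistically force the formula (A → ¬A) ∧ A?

s0 ⊮ (A → ¬A) ∧ A since s0 fails A → ¬A.

No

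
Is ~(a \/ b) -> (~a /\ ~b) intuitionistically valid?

This is a constructively valid De Morgan direction (negated disjunction to conjunction of negations), which is intuitionistically derivable.
From ~(a \/ b): if a held then a \/ b would, contradiction — so ~a; similarly ~b.

Yes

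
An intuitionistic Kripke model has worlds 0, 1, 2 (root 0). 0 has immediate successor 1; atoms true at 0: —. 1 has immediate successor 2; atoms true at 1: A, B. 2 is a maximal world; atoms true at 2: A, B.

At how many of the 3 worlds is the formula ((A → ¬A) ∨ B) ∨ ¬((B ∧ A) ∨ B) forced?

0: does not force it — 0 ⊮ ((A → ¬A) ∨ B) ∨ ¬((B ∧ A) ∨ B): neither disjunct is forced at 0.
1: forces it.
2: forces it.
Worlds forcing the formula: {1, 2}.

2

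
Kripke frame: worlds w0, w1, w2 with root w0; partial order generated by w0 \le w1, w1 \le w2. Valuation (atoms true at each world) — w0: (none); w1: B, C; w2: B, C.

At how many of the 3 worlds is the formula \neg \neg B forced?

3

w0: forces it.
w1: forces it.
w2: forces it.
Worlds forcing the formula: {w0, w1, w2}.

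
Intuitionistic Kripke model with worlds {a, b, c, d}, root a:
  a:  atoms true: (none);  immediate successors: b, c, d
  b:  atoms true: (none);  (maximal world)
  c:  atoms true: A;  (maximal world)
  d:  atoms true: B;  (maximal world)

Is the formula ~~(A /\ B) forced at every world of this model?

No

Not every world: a ||-/- ~~(A /\ B).
a ||-/- ~~(A /\ B) since a is accessible from a and a ||- ~(A /\ B).
a ||- ~(A /\ B): no world accessible from a forces A /\ B.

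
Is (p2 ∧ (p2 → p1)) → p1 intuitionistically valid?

This is modus ponens in implicational form, which is intuitionistically derivable.
If a world forces p2 and p2 → p1, then applying the implication at that world (which is accessible from itself) gives p1.

Yes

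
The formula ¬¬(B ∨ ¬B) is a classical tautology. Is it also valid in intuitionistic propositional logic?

This is the double negation of excluded middle, which is intuitionistically derivable.
Assuming ¬(B ∨ ¬B): from B we'd get B ∨ ¬B, so ¬B; but then B ∨ ¬B again — contradiction. Hence ¬¬(B ∨ ¬B).

Yes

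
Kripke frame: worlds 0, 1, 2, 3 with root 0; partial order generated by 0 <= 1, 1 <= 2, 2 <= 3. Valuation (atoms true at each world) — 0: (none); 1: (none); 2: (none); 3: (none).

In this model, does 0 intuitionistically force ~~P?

0 ||-/- ~~P since 0 is accessible from 0 and 0 ||- ~P.
0 ||- ~P: no world accessible from 0 forces P.

No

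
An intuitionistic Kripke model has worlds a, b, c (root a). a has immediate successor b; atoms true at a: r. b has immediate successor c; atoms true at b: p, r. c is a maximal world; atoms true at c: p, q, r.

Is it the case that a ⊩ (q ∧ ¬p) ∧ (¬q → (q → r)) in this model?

a ⊮ (q ∧ ¬p) ∧ (¬q → (q → r)) since a fails q ∧ ¬p.

No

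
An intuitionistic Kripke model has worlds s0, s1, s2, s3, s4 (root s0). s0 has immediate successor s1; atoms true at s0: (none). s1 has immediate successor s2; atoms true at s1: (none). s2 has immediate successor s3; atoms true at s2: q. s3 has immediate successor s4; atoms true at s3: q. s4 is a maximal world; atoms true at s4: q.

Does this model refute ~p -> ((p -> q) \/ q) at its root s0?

s0 ||- ~p -> ((p -> q) \/ q): every world accessible from s0 that forces ~p (namely s0, s1, s2, s3, s4) also forces (p -> q) \/ q.
So the root s0 forces ~p -> ((p -> q) \/ q); the model is not a countermodel.

No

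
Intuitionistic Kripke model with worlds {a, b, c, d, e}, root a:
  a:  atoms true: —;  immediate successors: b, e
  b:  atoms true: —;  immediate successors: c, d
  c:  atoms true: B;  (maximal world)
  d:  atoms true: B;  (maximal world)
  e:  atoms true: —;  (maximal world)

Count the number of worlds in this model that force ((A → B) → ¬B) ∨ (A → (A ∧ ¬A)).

a: forces it.
b: forces it.
c: forces it.
d: forces it.
e: forces it.
Worlds forcing the formula: {a, b, c, d, e}.

5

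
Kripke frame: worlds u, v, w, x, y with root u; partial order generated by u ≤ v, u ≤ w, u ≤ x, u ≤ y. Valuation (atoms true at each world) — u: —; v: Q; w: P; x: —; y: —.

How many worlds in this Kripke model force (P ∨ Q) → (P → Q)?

3

u: does not force it — u ⊮ (P ∨ Q) → (P → Q): at the accessible world w, w ⊩ P ∨ Q but w ⊮ P → Q.
v: forces it.
w: does not force it.
x: forces it.
y: forces it.
Worlds forcing the formula: {v, x, y}.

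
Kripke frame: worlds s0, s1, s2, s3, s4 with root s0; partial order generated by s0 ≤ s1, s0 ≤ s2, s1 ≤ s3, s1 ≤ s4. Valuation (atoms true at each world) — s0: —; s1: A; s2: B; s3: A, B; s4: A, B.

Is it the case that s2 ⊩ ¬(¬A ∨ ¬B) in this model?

No

s2 ⊮ ¬(¬A ∨ ¬B) since s2 is accessible from s2 and s2 ⊩ ¬A ∨ ¬B.
s2 ⊩ ¬A ∨ ¬B via the disjunct ¬A.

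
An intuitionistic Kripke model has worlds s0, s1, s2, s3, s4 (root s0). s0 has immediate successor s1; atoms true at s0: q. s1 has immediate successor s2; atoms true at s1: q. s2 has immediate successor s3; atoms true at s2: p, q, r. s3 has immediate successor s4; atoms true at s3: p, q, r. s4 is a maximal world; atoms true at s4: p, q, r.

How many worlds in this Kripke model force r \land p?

s0: does not force it — s0 \nVdash r \land p since s0 fails r.
s1: does not force it — s1 \nVdash r \land p since s1 fails r.
s2: forces it.
s3: forces it.
s4: forces it.
Worlds forcing the formula: {s2, s3, s4}.

3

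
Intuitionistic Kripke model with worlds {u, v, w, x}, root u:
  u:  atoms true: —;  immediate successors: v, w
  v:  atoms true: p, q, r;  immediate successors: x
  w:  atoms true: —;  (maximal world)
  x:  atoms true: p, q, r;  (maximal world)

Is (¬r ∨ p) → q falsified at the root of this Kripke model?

Yes

u ⊮ (¬r ∨ p) → q: at the accessible world w, w ⊩ ¬r ∨ p but w ⊮ q.
w lacks atom q, so w ⊮ q.
So the root u does not force (¬r ∨ p) → q; the model is a countermodel.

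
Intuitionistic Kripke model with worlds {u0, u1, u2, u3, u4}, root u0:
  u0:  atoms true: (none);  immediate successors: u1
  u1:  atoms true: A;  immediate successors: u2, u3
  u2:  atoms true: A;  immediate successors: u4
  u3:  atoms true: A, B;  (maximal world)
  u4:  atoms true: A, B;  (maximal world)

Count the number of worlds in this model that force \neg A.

u0: does not force it — u0 \nVdash \neg A since u1 is accessible from u0 and u1 \Vdash A.
u1: does not force it — u1 \nVdash \neg A since u1 is accessible from u1 and u1 \Vdash A.
u2: does not force it.
u3: does not force it.
u4: does not force it.
Worlds forcing the formula: { }.

0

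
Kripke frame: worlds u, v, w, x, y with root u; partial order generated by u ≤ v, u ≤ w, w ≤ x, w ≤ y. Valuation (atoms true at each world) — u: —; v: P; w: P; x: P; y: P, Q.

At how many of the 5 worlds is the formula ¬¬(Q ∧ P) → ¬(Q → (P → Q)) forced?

u: does not force it — u ⊮ ¬¬(Q ∧ P) → ¬(Q → (P → Q)): at the accessible world y, y ⊩ ¬¬(Q ∧ P) but y ⊮ ¬(Q → (P → Q)).
v: forces it.
w: does not force it — w ⊮ ¬¬(Q ∧ P) → ¬(Q → (P → Q)): at the accessible world y, y ⊩ ¬¬(Q ∧ P) but y ⊮ ¬(Q → (P → Q)).
x: forces it.
y: does not force it — y ⊮ ¬¬(Q ∧ P) → ¬(Q → (P → Q)): already at y itself, y ⊩ ¬¬(Q ∧ P) but y ⊮ ¬(Q → (P → Q)).
Worlds forcing the formula: {v, x}.

2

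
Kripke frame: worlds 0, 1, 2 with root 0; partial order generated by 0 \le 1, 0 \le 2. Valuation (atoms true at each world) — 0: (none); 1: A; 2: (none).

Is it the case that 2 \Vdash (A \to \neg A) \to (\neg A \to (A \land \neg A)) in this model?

No

2 \nVdash (A \to \neg A) \to (\neg A \to (A \land \neg A)): already at 2 itself, 2 \Vdash A \to \neg A but 2 \nVdash \neg A \to (A \land \neg A).
2 \nVdash \neg A \to (A \land \neg A): already at 2 itself, 2 \Vdash \neg A but 2 \nVdash A \land \neg A.
2 \nVdash A \land \neg A since 2 fails A.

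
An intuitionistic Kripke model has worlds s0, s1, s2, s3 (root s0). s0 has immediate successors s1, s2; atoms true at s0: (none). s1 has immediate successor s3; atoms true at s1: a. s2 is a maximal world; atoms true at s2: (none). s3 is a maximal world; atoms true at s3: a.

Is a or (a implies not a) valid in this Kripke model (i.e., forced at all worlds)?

Not every world: s0 does not force a or (a implies not a).
s0 does not force a or (a implies not a): neither disjunct is forced at s0.
s0 lacks atom a, so s0 does not force a.

No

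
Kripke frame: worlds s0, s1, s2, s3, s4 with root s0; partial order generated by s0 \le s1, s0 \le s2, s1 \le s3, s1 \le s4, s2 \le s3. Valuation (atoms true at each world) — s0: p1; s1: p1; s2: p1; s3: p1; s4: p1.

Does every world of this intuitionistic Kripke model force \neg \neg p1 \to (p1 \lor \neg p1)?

s0 \Vdash \neg \neg p1 \to (p1 \lor \neg p1): every world accessible from s0 that forces \neg \neg p1 (namely s0, s1, s2, s3, s4) also forces p1 \lor \neg p1.
Since the root s0 forces \neg \neg p1 \to (p1 \lor \neg p1) and forcing is persistent (monotone upward), every world forces it.

Yes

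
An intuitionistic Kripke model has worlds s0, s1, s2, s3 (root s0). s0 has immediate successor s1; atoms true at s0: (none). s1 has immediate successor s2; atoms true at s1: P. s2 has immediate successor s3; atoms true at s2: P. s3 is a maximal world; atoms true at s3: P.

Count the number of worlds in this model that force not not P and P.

3

s0: does not force it — s0 does not force not not P and P since s0 fails P.
s1: forces it.
s2: forces it.
s3: forces it.
Worlds forcing the formula: {s1, s2, s3}.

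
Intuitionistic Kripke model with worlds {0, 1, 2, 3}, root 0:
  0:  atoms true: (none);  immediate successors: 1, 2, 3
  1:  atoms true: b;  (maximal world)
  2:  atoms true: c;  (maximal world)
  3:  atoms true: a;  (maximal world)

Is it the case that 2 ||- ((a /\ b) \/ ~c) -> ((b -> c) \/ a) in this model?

Yes

2 ||- ((a /\ b) \/ ~c) -> ((b -> c) \/ a) vacuously: no world accessible from 2 forces the antecedent (a /\ b) \/ ~c.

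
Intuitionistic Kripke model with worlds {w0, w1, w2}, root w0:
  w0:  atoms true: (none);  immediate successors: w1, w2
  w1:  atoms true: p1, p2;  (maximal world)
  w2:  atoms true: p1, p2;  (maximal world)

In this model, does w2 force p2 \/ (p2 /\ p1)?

Yes

w2 ||- p2 \/ (p2 /\ p1) via the disjunct p2.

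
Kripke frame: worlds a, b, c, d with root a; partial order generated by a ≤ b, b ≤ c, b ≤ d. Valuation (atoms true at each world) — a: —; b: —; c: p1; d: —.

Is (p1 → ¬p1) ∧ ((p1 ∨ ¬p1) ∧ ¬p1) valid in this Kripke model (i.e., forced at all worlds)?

Not every world: a ⊮ (p1 → ¬p1) ∧ ((p1 ∨ ¬p1) ∧ ¬p1).
a ⊮ (p1 → ¬p1) ∧ ((p1 ∨ ¬p1) ∧ ¬p1) since a fails p1 → ¬p1.

No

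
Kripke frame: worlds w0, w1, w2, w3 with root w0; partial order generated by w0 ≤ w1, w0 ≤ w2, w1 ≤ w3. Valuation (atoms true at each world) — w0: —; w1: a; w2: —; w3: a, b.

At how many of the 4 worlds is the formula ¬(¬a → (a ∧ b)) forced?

w0: does not force it — w0 ⊮ ¬(¬a → (a ∧ b)) since w1 is accessible from w0 and w1 ⊩ ¬a → (a ∧ b).
w1: does not force it — w1 ⊮ ¬(¬a → (a ∧ b)) since w1 is accessible from w1 and w1 ⊩ ¬a → (a ∧ b).
w2: forces it.
w3: does not force it.
Worlds forcing the formula: {w2}.

1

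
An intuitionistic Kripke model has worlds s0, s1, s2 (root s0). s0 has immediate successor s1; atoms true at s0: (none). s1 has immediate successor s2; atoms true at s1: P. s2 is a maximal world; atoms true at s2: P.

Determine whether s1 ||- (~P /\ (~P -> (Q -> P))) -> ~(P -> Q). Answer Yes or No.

Yes

s1 ||- (~P /\ (~P -> (Q -> P))) -> ~(P -> Q) vacuously: no world accessible from s1 forces the antecedent ~P /\ (~P -> (Q -> P)).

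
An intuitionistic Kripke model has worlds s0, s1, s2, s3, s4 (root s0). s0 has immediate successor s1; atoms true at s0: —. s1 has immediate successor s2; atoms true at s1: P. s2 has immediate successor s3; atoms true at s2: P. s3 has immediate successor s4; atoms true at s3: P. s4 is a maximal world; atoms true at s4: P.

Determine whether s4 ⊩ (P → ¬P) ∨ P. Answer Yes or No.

Yes

s4 ⊩ (P → ¬P) ∨ P via the disjunct P.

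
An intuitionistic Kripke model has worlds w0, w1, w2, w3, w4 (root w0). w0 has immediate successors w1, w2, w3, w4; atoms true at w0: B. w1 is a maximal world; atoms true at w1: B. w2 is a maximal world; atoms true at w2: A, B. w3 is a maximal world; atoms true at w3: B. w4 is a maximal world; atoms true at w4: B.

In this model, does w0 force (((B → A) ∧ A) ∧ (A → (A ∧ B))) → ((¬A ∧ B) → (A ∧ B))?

w0 ⊩ (((B → A) ∧ A) ∧ (A → (A ∧ B))) → ((¬A ∧ B) → (A ∧ B)): every world accessible from w0 that forces ((B → A) ∧ A) ∧ (A → (A ∧ B)) (namely w2) also forces (¬A ∧ B) → (A ∧ B).

Yes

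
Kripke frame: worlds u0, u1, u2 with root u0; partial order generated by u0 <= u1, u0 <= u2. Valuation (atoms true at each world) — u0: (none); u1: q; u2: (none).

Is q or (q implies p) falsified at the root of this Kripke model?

Yes

u0 does not force q or (q implies p): neither disjunct is forced at u0.
u0 lacks atom q, so u0 does not force q.
So the root u0 does not force q or (q implies p); the model is a countermodel.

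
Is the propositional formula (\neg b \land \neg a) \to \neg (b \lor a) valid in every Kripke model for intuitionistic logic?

Yes

This is a constructively valid De Morgan direction (conjunction of negations to negated disjunction), which is intuitionistically derivable.
If both \neg b and \neg a hold at a world, no accessible world forces b or forces a, so none forces b \lor a.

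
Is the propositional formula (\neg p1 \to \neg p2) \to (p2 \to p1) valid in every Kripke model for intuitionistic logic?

This is the converse of contraposition, which is not intuitionistically valid.
A Kripke countermodel: worlds a, b; order generated by a \le b; atoms true at each world — a:{p2}; b:{p1,p2}.
a \nVdash (\neg p1 \to \neg p2) \to (p2 \to p1): already at a itself, a \Vdash \neg p1 \to \neg p2 but a \nVdash p2 \to p1.
a \nVdash p2 \to p1: already at a itself, a \Vdash p2 but a \nVdash p1.
a lacks atom p1, so a \nVdash p1.
So the root a does not force the formula.

No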